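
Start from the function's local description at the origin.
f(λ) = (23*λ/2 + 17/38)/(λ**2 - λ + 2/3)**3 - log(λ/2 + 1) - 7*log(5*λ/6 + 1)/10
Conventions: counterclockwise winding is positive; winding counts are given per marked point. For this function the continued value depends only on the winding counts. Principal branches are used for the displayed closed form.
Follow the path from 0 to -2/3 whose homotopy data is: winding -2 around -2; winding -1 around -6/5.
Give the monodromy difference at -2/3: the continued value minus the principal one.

The rational part is single-valued and drops out of the difference; each branch term changes only by its own monodromy.
(-1)*log(1 - λ/(-2)): each positive loop around -2 adds 2*pi*i to the log, so winding -2 contributes (-1)*(-2)*2*pi*i = (4)*pi*i.
(-7/10)*log(1 - λ/(-6/5)): each positive loop around -6/5 adds 2*pi*i to the log, so winding -1 contributes (-7/10)*(-1)*2*pi*i = (7/5)*pi*i.
Summing the contributions at λ = -2/3 gives (27/5)*pi*i.

Continued minus principal equals (27/5)*pi*i.


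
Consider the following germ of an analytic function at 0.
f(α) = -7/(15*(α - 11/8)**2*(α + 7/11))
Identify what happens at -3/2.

The point is a regular point.

Denominator factors: α - 11/8 = -23/8 at α = -3/2; α + 7/11 = -19/22 at α = -3/2 — none vanishes.
So the germ continues analytically to -3/2.


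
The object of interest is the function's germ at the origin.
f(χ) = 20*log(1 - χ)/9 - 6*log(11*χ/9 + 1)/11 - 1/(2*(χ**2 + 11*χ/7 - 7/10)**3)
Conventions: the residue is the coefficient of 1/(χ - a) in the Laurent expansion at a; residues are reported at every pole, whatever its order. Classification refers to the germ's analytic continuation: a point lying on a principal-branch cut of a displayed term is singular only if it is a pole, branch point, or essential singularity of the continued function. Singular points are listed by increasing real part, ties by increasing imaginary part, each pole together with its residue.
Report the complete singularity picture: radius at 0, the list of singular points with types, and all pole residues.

Radius of convergence at 0: -11/14 + (1/70)*sqrt(6455).
At -11/14 - (1/70)*sqrt(6455): a pole of order 3; residue (1260525/2151685171)*sqrt(6455).
At -9/11: a logarithmic branch point.
At -11/14 + (1/70)*sqrt(6455): a pole of order 3; residue -(1260525/2151685171)*sqrt(6455).
At 1: a logarithmic branch point.

Denominator factor (χ**2 + 11*χ/7 - 7/10)^3: discriminant 1291/245, real irrational roots -11/14 + (1/70)*sqrt(6455) and -11/14 - (1/70)*sqrt(6455); poles of order 3, moduli -11/14 + (1/70)*sqrt(6455) and 11/14 + (1/70)*sqrt(6455).
Branch term (-6/11)*log(1 - χ/(-9/11)): its argument vanishes at χ = -9/11, a logarithmic branch point, modulus 9/11.
Branch term (20/9)*log(1 - χ/(1)): its argument vanishes at χ = 1, a logarithmic branch point, modulus 1.
The radius of convergence is the smallest modulus among the singular points: -11/14 + (1/70)*sqrt(6455).
The branch terms are analytic at -11/14 - (1/70)*sqrt(6455) and contribute nothing to the residue; only the rational part matters.
The factor χ**2 + 11*χ/7 - 7/10 splits as (χ - a)(χ - a') with a = -11/14 - (1/70)*sqrt(6455), a' = -11/14 + (1/70)*sqrt(6455). At the order-3 pole a set g(χ) = (χ - a)^3*(rational part) = [-1/2] / (χ - a')^3.
Order-3 pole: residue = g''(a)/2; g''(-11/14 - (1/70)*sqrt(6455)) = (2521050/2151685171)*sqrt(6455), so the residue is (1260525/2151685171)*sqrt(6455).
The branch terms are analytic at -11/14 + (1/70)*sqrt(6455) and contribute nothing to the residue; only the rational part matters.
The factor χ**2 + 11*χ/7 - 7/10 splits as (χ - a)(χ - a') with a = -11/14 + (1/70)*sqrt(6455), a' = -11/14 - (1/70)*sqrt(6455). At the order-3 pole a set g(χ) = (χ - a)^3*(rational part) = [-1/2] / (χ - a')^3.
Order-3 pole: residue = g''(a)/2; g''(-11/14 + (1/70)*sqrt(6455)) = -(2521050/2151685171)*sqrt(6455), so the residue is -(1260525/2151685171)*sqrt(6455).
List the singular points by increasing real part (a conjugate pair: the negative imaginary part first).


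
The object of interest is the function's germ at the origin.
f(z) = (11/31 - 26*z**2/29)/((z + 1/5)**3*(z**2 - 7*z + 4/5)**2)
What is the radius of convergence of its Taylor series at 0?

Denominator factor (z**2 - 7*z + 4/5)^2: discriminant 229/5, real irrational roots 7/2 + (1/10)*sqrt(1145) and 7/2 - (1/10)*sqrt(1145); poles of order 2, moduli 7/2 + (1/10)*sqrt(1145) and 7/2 - (1/10)*sqrt(1145).
Denominator factor (z + 1/5)^3: pole of order 3 at -1/5, modulus 1/5.
The radius of convergence is the smallest modulus among the singular points: 7/2 - (1/10)*sqrt(1145).

The radius of convergence is 7/2 - (1/10)*sqrt(1145).


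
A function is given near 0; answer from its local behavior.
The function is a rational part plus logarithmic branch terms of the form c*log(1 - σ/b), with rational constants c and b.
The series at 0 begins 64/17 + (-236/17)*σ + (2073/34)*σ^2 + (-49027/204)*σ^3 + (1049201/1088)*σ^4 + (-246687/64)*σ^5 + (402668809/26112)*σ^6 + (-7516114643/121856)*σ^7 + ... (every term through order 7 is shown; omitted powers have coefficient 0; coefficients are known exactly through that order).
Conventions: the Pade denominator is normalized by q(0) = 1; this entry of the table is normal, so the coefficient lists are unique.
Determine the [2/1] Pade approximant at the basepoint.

The Pade approximant has numerator coefficients [64/17, 101180/105723, 1321615/211446]; denominator coefficients [1, 49027/12438].

Taylor coefficients needed (read off): a_0 = 64/17, a_1 = -236/17, a_2 = 2073/34, a_3 = -49027/204.
Write the denominator as Q(σ) = 1 + q1*σ. Requiring Q*f - P = O(σ^4) with deg P <= 2 kills the coefficients of σ^3..σ^3 in Q*f:
  σ^3: a_3 + q1*a_2 = 0, i.e. -49027/204 + (2073/34)*q1 = 0.
Solving this linear system: q1 = 49027/12438.
The numerator is Q*f truncated at degree 2: P0 = a_0 = 64/17; P1 = a_1 + q1*a_0 = 101180/105723; P2 = a_2 + q1*a_1 = 1321615/211446.


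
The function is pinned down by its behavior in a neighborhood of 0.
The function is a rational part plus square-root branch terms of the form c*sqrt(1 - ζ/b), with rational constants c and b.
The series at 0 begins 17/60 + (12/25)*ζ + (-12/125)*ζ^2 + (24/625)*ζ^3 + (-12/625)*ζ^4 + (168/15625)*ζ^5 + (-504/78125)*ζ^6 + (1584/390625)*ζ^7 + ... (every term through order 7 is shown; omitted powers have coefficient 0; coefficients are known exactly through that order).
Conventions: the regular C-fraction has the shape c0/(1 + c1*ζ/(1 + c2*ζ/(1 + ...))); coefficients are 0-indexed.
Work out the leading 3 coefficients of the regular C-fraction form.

Taylor coefficients (read off): a_0 = 17/60, a_1 = 12/25, a_2 = -12/125.
c0 = a_0 = 17/60. Peel one level at a time: if S = 1 + c*ζ/S' with S'(0) = 1, then c is the ζ-coefficient of S and S' = c*ζ/(S - 1).
S_1 = c0/f = 1 + (-144/85)*ζ + (23184/7225)*ζ^2 + ...; c1 = -144/85.
S_2 = c1*ζ/(S_1 - 1) = 1 + (161/85)*ζ + ...; c2 = 161/85.

The regular C-fraction coefficients are [17/60, -144/85, 161/85].


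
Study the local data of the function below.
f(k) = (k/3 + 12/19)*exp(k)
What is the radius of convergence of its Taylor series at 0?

The radius of convergence is infinite.

The factor exp(k) is entire and contributes no finite singular point.
The polynomial part has no poles.
No finite singular points: the Taylor series at 0 converges everywhere.


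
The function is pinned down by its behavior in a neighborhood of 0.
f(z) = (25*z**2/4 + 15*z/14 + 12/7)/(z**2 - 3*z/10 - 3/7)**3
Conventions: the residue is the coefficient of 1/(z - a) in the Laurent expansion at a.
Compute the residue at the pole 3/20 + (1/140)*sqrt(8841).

The factor z**2 - 3*z/10 - 3/7 splits as (z - a)(z - a') with a = 3/20 + (1/140)*sqrt(8841), a' = 3/20 - (1/140)*sqrt(8841). At the order-3 pole a set g(z) = (z - a)^3*f(z) = [25*z**2/4 + 15*z/14 + 12/7] / (z - a')^3.
Order-3 pole: residue = g''(a)/2; g''(3/20 + (1/140)*sqrt(8841)) = (21087500/671566149)*sqrt(8841), so the residue is (10543750/671566149)*sqrt(8841).

The residue is (10543750/671566149)*sqrt(8841).


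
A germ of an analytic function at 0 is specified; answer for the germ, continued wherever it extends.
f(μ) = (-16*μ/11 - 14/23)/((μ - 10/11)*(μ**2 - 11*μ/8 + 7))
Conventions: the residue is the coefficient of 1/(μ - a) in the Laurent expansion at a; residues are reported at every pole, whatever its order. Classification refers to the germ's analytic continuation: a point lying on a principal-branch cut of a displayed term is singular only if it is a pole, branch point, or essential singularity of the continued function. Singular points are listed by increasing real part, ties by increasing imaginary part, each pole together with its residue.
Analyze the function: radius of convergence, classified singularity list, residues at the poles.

Radius of convergence at 0: 10/11.
At (11/16) - ((1/16)*sqrt(1671))*i: a pole of order 1; residue (10748/73209) - ((90420/13592471)*sqrt(1671))*i.
At (11/16) + ((1/16)*sqrt(1671))*i: a pole of order 1; residue (10748/73209) + ((90420/13592471)*sqrt(1671))*i.
At 10/11: a pole of order 1; residue -21496/73209.

Denominator factor (μ - 10/11): pole of order 1 at 10/11, modulus 10/11.
Denominator factor (μ**2 - 11*μ/8 + 7): discriminant -1671/64, complex-conjugate roots (11/16) + ((1/16)*sqrt(1671))*i and (11/16) - ((1/16)*sqrt(1671))*i; poles of order 1, moduli sqrt(7) and sqrt(7).
The radius of convergence is the smallest modulus among the singular points: 10/11.
The factor μ**2 - 11*μ/8 + 7 splits as (μ - a)(μ - a') with a = (11/16) - ((1/16)*sqrt(1671))*i, a' = (11/16) + ((1/16)*sqrt(1671))*i. At the order-1 pole a set g(μ) = (μ - a)*f(μ) = [(-16*μ/11 - 14/23)/(μ - 10/11)] / (μ - a').
Simple pole: residue = g(a) at a = (11/16) - ((1/16)*sqrt(1671))*i, which is (10748/73209) - ((90420/13592471)*sqrt(1671))*i.
The factor μ**2 - 11*μ/8 + 7 splits as (μ - a)(μ - a') with a = (11/16) + ((1/16)*sqrt(1671))*i, a' = (11/16) - ((1/16)*sqrt(1671))*i. At the order-1 pole a set g(μ) = (μ - a)*f(μ) = [(-16*μ/11 - 14/23)/(μ - 10/11)] / (μ - a').
Simple pole: residue = g(a) at a = (11/16) + ((1/16)*sqrt(1671))*i, which is (10748/73209) + ((90420/13592471)*sqrt(1671))*i.
At the order-1 pole 10/11 set g(μ) = (μ - (10/11))*f(μ) = (-16*μ/11 - 14/23)/(μ**2 - 11*μ/8 + 7).
Simple pole: residue = g(a) at a = 10/11, which is -21496/73209.
List the singular points by increasing real part (a conjugate pair: the negative imaginary part first).


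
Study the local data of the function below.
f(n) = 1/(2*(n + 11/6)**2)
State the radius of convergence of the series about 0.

Denominator factor (n + 11/6)^2: pole of order 2 at -11/6, modulus 11/6.
The radius of convergence is the smallest modulus among the singular points: 11/6.

The radius of convergence is 11/6.


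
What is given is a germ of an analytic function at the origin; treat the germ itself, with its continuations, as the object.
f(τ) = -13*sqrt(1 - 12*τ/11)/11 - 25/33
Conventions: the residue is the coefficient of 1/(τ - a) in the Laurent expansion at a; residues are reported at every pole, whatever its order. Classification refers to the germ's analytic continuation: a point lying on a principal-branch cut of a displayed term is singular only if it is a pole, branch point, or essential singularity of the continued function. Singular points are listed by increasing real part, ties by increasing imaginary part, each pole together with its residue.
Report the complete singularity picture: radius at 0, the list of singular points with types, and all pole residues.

Radius of convergence at 0: 11/12.
At 11/12: an algebraic (square-root) branch point.

Branch term (-13/11)*sqrt(1 - τ/(11/12)): its argument vanishes at τ = 11/12, a square-root branch point, modulus 11/12.
The radius of convergence is the smallest modulus among the singular points: 11/12.


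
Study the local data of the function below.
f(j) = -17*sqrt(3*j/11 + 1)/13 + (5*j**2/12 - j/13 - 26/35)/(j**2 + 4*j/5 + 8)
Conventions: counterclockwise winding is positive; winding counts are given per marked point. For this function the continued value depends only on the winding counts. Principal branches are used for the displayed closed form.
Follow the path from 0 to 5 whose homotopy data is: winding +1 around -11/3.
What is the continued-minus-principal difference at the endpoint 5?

Continued minus principal equals (34/143)*sqrt(286).

The rational part is single-valued and drops out of the difference; each branch term changes only by its own monodromy.
(-17/13)*sqrt(1 - j/(-11/3)): winding +1 is odd, the square root flips sign, contributing -2*(-17/13)*sqrt(1 - (5)/(-11/3)) = -2*(-17/13)*sqrt(26/11) = (34/143)*sqrt(286).
Summing the contributions at j = 5 gives (34/143)*sqrt(286).


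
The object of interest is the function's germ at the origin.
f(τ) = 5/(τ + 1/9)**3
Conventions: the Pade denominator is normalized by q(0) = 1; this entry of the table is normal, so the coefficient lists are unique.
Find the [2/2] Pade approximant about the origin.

Taylor coefficients needed (expand at 0): a_0 = 3645, a_1 = -98415, a_2 = 1771470, a_3 = -26572050, a_4 = 358722675.
Write the denominator as Q(τ) = 1 + q1*τ + q2*τ^2. Requiring Q*f - P = O(τ^5) with deg P <= 2 kills the coefficients of τ^3..τ^4 in Q*f:
  τ^3: a_3 + q1*a_2 + q2*a_1 = 0, i.e. -26572050 + (1771470)*q1 + (-98415)*q2 = 0.
  τ^4: a_4 + q1*a_3 + q2*a_2 = 0, i.e. 358722675 + (-26572050)*q1 + (1771470)*q2 = 0.
Solving this linear system: q1 = 45/2, q2 = 135.
The numerator is Q*f truncated at degree 2: P0 = a_0 = 3645; P1 = a_1 + q1*a_0 = -32805/2; P2 = a_2 + q1*a_1 + q2*a_0 = 98415/2.

The Pade approximant has numerator coefficients [3645, -32805/2, 98415/2]; denominator coefficients [1, 45/2, 135].


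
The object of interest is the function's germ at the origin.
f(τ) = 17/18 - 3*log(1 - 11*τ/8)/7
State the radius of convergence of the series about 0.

Branch term (-3/7)*log(1 - τ/(8/11)): its argument vanishes at τ = 8/11, a logarithmic branch point, modulus 8/11.
The radius of convergence is the smallest modulus among the singular points: 8/11.

The radius of convergence is 8/11.


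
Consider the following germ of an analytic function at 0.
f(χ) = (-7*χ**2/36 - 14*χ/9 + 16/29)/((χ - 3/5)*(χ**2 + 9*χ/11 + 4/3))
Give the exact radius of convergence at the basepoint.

The radius of convergence is 3/5.

Denominator factor (χ**2 + 9*χ/11 + 4/3): discriminant -1693/363, complex-conjugate roots (-9/22) + ((1/66)*sqrt(5079))*i and (-9/22) - ((1/66)*sqrt(5079))*i; poles of order 1, moduli (2/3)*sqrt(3) and (2/3)*sqrt(3).
Denominator factor (χ - 3/5): pole of order 1 at 3/5, modulus 3/5.
The radius of convergence is the smallest modulus among the singular points: 3/5.


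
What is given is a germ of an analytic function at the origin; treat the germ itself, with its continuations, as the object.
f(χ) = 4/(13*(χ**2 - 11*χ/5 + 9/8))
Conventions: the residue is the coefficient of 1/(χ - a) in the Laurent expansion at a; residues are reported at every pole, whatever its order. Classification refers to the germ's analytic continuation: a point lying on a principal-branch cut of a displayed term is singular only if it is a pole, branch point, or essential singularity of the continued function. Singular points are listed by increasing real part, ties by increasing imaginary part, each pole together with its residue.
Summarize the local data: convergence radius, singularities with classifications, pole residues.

Denominator factor (χ**2 - 11*χ/5 + 9/8): discriminant 17/50, real irrational roots 11/10 + (1/20)*sqrt(34) and 11/10 - (1/20)*sqrt(34); poles of order 1, moduli 11/10 + (1/20)*sqrt(34) and 11/10 - (1/20)*sqrt(34).
The radius of convergence is the smallest modulus among the singular points: 11/10 - (1/20)*sqrt(34).
The factor χ**2 - 11*χ/5 + 9/8 splits as (χ - a)(χ - a') with a = 11/10 - (1/20)*sqrt(34), a' = 11/10 + (1/20)*sqrt(34). At the order-1 pole a set g(χ) = (χ - a)*f(χ) = [4/13] / (χ - a').
Simple pole: residue = g(a) at a = 11/10 - (1/20)*sqrt(34), which is -(20/221)*sqrt(34).
The factor χ**2 - 11*χ/5 + 9/8 splits as (χ - a)(χ - a') with a = 11/10 + (1/20)*sqrt(34), a' = 11/10 - (1/20)*sqrt(34). At the order-1 pole a set g(χ) = (χ - a)*f(χ) = [4/13] / (χ - a').
Simple pole: residue = g(a) at a = 11/10 + (1/20)*sqrt(34), which is (20/221)*sqrt(34).
List the singular points by increasing real part (a conjugate pair: the negative imaginary part first).

Radius of convergence at 0: 11/10 - (1/20)*sqrt(34).
At 11/10 - (1/20)*sqrt(34): a pole of order 1; residue -(20/221)*sqrt(34).
At 11/10 + (1/20)*sqrt(34): a pole of order 1; residue (20/221)*sqrt(34).


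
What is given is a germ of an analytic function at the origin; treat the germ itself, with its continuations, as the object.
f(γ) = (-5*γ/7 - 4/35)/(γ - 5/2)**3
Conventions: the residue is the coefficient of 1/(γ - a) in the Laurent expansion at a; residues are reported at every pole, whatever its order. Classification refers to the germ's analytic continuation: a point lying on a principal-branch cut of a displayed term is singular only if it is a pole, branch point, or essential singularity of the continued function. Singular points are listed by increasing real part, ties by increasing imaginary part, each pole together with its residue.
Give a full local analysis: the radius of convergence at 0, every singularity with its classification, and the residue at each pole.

Denominator factor (γ - 5/2)^3: pole of order 3 at 5/2, modulus 5/2.
The radius of convergence is the smallest modulus among the singular points: 5/2.
At the order-3 pole 5/2 set g(γ) = (γ - (5/2))^3*f(γ) = -5*γ/7 - 4/35.
Order-3 pole: residue = g''(a)/2; g''(5/2) = 0, so the residue is 0.

Radius of convergence at 0: 5/2.
At 5/2: a pole of order 3; residue 0.


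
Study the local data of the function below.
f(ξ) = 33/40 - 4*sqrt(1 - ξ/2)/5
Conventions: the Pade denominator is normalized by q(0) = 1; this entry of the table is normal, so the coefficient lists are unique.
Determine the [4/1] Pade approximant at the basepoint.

The Pade approximant has numerator coefficients [1/40, 153/800, -9/200, -1/400, -3/12800]; denominator coefficients [1, -7/20].

Taylor coefficients needed (expand at 0): a_0 = 1/40, a_1 = 1/5, a_2 = 1/40, a_3 = 1/160, a_4 = 1/512, a_5 = 7/10240.
Write the denominator as Q(ξ) = 1 + q1*ξ. Requiring Q*f - P = O(ξ^6) with deg P <= 4 kills the coefficients of ξ^5..ξ^5 in Q*f:
  ξ^5: a_5 + q1*a_4 = 0, i.e. 7/10240 + (1/512)*q1 = 0.
Solving this linear system: q1 = -7/20.
The numerator is Q*f truncated at degree 4: P0 = a_0 = 1/40; P1 = a_1 + q1*a_0 = 153/800; P2 = a_2 + q1*a_1 = -9/200; P3 = a_3 + q1*a_2 = -1/400; P4 = a_4 + q1*a_3 = -3/12800.


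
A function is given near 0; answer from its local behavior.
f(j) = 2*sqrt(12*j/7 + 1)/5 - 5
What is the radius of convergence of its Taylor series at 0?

The radius of convergence is 7/12.

Branch term (2/5)*sqrt(1 - j/(-7/12)): its argument vanishes at j = -7/12, a square-root branch point, modulus 7/12.
The radius of convergence is the smallest modulus among the singular points: 7/12.


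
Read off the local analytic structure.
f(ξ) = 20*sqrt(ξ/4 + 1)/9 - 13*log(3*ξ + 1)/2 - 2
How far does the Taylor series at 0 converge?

The radius of convergence is 1/3.

Branch term (20/9)*sqrt(1 - ξ/(-4)): its argument vanishes at ξ = -4, a square-root branch point, modulus 4.
Branch term (-13/2)*log(1 - ξ/(-1/3)): its argument vanishes at ξ = -1/3, a logarithmic branch point, modulus 1/3.
The radius of convergence is the smallest modulus among the singular points: 1/3.


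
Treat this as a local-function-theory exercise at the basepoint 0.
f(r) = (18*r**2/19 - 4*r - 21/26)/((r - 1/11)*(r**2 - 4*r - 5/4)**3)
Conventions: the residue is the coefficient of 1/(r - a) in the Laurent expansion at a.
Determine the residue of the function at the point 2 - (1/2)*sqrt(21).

The residue is -16291802032/115867065951 - (124715888/4291372813)*sqrt(21).

The factor r**2 - 4*r - 5/4 splits as (r - a)(r - a') with a = 2 - (1/2)*sqrt(21), a' = 2 + (1/2)*sqrt(21). At the order-3 pole a set g(r) = (r - a)^3*f(r) = [(18*r**2/19 - 4*r - 21/26)/(r - 1/11)] / (r - a')^3.
Order-3 pole: residue = g''(a)/2; g''(2 - (1/2)*sqrt(21)) = -32583604064/115867065951 - (249431776/4291372813)*sqrt(21), so the residue is -16291802032/115867065951 - (124715888/4291372813)*sqrt(21).


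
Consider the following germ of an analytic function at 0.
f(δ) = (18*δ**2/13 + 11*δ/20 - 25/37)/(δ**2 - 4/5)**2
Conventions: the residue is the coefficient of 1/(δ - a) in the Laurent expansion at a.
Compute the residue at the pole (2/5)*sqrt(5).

The factor δ**2 - 4/5 splits as (δ - a)(δ - a') with a = (2/5)*sqrt(5), a' = -(2/5)*sqrt(5). At the order-2 pole a set g(δ) = (δ - a)^2*f(δ) = [18*δ**2/13 + 11*δ/20 - 25/37] / (δ - a')^2.
Order-2 pole: residue = g'(a); g'((2/5)*sqrt(5)) = (4289/15392)*sqrt(5), so the residue is (4289/15392)*sqrt(5).

The residue is (4289/15392)*sqrt(5).


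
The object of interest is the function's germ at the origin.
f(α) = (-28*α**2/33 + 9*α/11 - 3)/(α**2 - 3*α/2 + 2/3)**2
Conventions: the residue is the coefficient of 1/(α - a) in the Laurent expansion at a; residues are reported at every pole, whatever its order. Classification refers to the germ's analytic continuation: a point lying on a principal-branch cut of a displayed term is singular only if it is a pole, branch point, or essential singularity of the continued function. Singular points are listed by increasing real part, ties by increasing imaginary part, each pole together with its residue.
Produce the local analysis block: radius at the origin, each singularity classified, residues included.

Radius of convergence at 0: (1/3)*sqrt(6).
At (3/4) - ((1/12)*sqrt(15))*i: a pole of order 2; residue -((4676/825)*sqrt(15))*i.
At (3/4) + ((1/12)*sqrt(15))*i: a pole of order 2; residue ((4676/825)*sqrt(15))*i.

Denominator factor (α**2 - 3*α/2 + 2/3)^2: discriminant -5/12, complex-conjugate roots (3/4) + ((1/12)*sqrt(15))*i and (3/4) - ((1/12)*sqrt(15))*i; poles of order 2, moduli (1/3)*sqrt(6) and (1/3)*sqrt(6).
The radius of convergence is the smallest modulus among the singular points: (1/3)*sqrt(6).
The factor α**2 - 3*α/2 + 2/3 splits as (α - a)(α - a') with a = (3/4) - ((1/12)*sqrt(15))*i, a' = (3/4) + ((1/12)*sqrt(15))*i. At the order-2 pole a set g(α) = (α - a)^2*f(α) = [-28*α**2/33 + 9*α/11 - 3] / (α - a')^2.
Order-2 pole: residue = g'(a); g'((3/4) - ((1/12)*sqrt(15))*i) = -((4676/825)*sqrt(15))*i, so the residue is -((4676/825)*sqrt(15))*i.
The factor α**2 - 3*α/2 + 2/3 splits as (α - a)(α - a') with a = (3/4) + ((1/12)*sqrt(15))*i, a' = (3/4) - ((1/12)*sqrt(15))*i. At the order-2 pole a set g(α) = (α - a)^2*f(α) = [-28*α**2/33 + 9*α/11 - 3] / (α - a')^2.
Order-2 pole: residue = g'(a); g'((3/4) + ((1/12)*sqrt(15))*i) = ((4676/825)*sqrt(15))*i, so the residue is ((4676/825)*sqrt(15))*i.
List the singular points by increasing real part (a conjugate pair: the negative imaginary part first).


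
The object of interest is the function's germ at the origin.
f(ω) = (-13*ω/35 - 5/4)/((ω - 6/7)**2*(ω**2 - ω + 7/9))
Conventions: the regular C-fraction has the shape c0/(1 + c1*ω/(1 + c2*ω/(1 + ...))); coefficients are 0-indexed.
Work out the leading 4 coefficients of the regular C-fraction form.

The regular C-fraction coefficients are [-35/16, -2056/525, 7508569/4317600, -137913162175/185251414368].

Taylor coefficients (expand at 0): a_0 = -35/16, a_1 = -257/30, a_2 = -125333/6720, a_3 = -12495083/423360.
c0 = a_0 = -35/16. Peel one level at a time: if S = 1 + c*ω/S' with S'(0) = 1, then c is the ω-coefficient of S and S' = c*ω/(S - 1).
S_1 = c0/f = 1 + (-2056/525)*ω + (7508569/1102500)*ω^2 + ...; c1 = -2056/525.
S_2 = c1*ω/(S_1 - 1) = 1 + (7508569/4317600)*ω + (5516526487/4260953088)*ω^2 + ...; c2 = 7508569/4317600.
S_3 = c2*ω/(S_2 - 1) = 1 + (-137913162175/185251414368)*ω + ...; c3 = -137913162175/185251414368.


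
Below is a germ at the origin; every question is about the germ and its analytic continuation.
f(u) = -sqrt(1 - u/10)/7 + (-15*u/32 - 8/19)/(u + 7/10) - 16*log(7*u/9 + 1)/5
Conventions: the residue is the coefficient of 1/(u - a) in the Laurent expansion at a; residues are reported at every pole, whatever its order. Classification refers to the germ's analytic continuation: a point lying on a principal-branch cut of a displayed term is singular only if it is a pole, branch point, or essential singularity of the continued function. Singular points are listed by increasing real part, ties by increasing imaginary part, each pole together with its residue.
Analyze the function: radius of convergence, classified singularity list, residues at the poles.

Denominator factor (u + 7/10): pole of order 1 at -7/10, modulus 7/10.
Branch term (-16/5)*log(1 - u/(-9/7)): its argument vanishes at u = -9/7, a logarithmic branch point, modulus 9/7.
Branch term (-1/7)*sqrt(1 - u/(10)): its argument vanishes at u = 10, a square-root branch point, modulus 10.
The radius of convergence is the smallest modulus among the singular points: 7/10.
The branch terms are analytic at -7/10 and contribute nothing to the residue; only the rational part matters.
At the order-1 pole -7/10 set g(u) = (u - (-7/10))*(rational part) = -15*u/32 - 8/19.
Simple pole: residue = g(a) at a = -7/10, which is -113/1216.
List the singular points by increasing real part (a conjugate pair: the negative imaginary part first).

Radius of convergence at 0: 7/10.
At -9/7: a logarithmic branch point.
At -7/10: a pole of order 1; residue -113/1216.
At 10: an algebraic (square-root) branch point.


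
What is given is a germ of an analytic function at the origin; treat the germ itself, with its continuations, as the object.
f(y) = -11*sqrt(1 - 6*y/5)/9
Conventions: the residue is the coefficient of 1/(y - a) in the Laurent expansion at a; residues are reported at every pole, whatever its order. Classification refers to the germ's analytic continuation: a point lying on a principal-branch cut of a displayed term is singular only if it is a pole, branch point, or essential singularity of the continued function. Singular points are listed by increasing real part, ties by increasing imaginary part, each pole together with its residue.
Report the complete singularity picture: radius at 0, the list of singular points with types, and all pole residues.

Radius of convergence at 0: 5/6.
At 5/6: an algebraic (square-root) branch point.

Branch term (-11/9)*sqrt(1 - y/(5/6)): its argument vanishes at y = 5/6, a square-root branch point, modulus 5/6.
The radius of convergence is the smallest modulus among the singular points: 5/6.


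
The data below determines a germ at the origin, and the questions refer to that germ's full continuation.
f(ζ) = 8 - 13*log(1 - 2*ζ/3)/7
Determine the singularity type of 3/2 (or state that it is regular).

The term (-13/7)*log(1 - ζ/(3/2)) has argument 1 - 3/2/(3/2) = 0 at 3/2: a logarithmic (infinitely-sheeted) branch point; the remaining terms are analytic or single-valued there.

The point is a logarithmic branch point.


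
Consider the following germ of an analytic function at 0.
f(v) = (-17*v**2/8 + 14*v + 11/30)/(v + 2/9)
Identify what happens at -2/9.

The denominator factor v + 2/9 vanishes at -2/9 and appears to the power 1; the numerator there equals -1154/405, nonzero, and no other factor vanishes.
Hence a pole whose order is the multiplicity, 1.

The point is a pole of order 1.


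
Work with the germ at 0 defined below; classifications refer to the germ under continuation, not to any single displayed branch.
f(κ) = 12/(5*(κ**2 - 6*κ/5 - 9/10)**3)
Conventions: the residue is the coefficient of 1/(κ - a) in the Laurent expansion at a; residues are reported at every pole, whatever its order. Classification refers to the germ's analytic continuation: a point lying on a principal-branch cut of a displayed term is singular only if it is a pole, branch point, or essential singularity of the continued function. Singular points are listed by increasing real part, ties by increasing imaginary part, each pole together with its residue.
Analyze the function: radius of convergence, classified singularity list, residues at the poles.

Radius of convergence at 0: -3/5 + (3/10)*sqrt(14).
At 3/5 - (3/10)*sqrt(14): a pole of order 3; residue -(625/9261)*sqrt(14).
At 3/5 + (3/10)*sqrt(14): a pole of order 3; residue (625/9261)*sqrt(14).

Denominator factor (κ**2 - 6*κ/5 - 9/10)^3: discriminant 126/25, real irrational roots 3/5 + (3/10)*sqrt(14) and 3/5 - (3/10)*sqrt(14); poles of order 3, moduli 3/5 + (3/10)*sqrt(14) and -3/5 + (3/10)*sqrt(14).
The radius of convergence is the smallest modulus among the singular points: -3/5 + (3/10)*sqrt(14).
The factor κ**2 - 6*κ/5 - 9/10 splits as (κ - a)(κ - a') with a = 3/5 - (3/10)*sqrt(14), a' = 3/5 + (3/10)*sqrt(14). At the order-3 pole a set g(κ) = (κ - a)^3*f(κ) = [12/5] / (κ - a')^3.
Order-3 pole: residue = g''(a)/2; g''(3/5 - (3/10)*sqrt(14)) = -(1250/9261)*sqrt(14), so the residue is -(625/9261)*sqrt(14).
The factor κ**2 - 6*κ/5 - 9/10 splits as (κ - a)(κ - a') with a = 3/5 + (3/10)*sqrt(14), a' = 3/5 - (3/10)*sqrt(14). At the order-3 pole a set g(κ) = (κ - a)^3*f(κ) = [12/5] / (κ - a')^3.
Order-3 pole: residue = g''(a)/2; g''(3/5 + (3/10)*sqrt(14)) = (1250/9261)*sqrt(14), so the residue is (625/9261)*sqrt(14).
List the singular points by increasing real part (a conjugate pair: the negative imaginary part first).


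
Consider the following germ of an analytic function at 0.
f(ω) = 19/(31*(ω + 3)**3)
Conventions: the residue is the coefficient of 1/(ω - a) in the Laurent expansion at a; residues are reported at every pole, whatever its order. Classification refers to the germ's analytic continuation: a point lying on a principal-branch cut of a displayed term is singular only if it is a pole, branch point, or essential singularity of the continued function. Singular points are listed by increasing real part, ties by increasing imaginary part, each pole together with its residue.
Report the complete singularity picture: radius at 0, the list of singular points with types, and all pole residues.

Denominator factor (ω + 3)^3: pole of order 3 at -3, modulus 3.
The radius of convergence is the smallest modulus among the singular points: 3.
At the order-3 pole -3 set g(ω) = (ω - (-3))^3*f(ω) = 19/31.
Order-3 pole: residue = g''(a)/2; g''(-3) = 0, so the residue is 0.

Radius of convergence at 0: 3.
At -3: a pole of order 3; residue 0.


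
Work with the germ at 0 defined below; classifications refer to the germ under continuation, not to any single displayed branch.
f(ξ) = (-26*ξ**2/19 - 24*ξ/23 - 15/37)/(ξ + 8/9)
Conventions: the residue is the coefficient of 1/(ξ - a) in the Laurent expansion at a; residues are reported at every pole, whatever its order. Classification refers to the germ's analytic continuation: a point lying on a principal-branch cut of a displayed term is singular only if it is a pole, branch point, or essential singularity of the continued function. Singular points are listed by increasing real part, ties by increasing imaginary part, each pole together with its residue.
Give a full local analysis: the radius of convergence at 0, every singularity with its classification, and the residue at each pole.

Radius of convergence at 0: 8/9.
At -8/9: a pole of order 1; residue -732235/1309689.

Denominator factor (ξ + 8/9): pole of order 1 at -8/9, modulus 8/9.
The radius of convergence is the smallest modulus among the singular points: 8/9.
At the order-1 pole -8/9 set g(ξ) = (ξ - (-8/9))*f(ξ) = -26*ξ**2/19 - 24*ξ/23 - 15/37.
Simple pole: residue = g(a) at a = -8/9, which is -732235/1309689.


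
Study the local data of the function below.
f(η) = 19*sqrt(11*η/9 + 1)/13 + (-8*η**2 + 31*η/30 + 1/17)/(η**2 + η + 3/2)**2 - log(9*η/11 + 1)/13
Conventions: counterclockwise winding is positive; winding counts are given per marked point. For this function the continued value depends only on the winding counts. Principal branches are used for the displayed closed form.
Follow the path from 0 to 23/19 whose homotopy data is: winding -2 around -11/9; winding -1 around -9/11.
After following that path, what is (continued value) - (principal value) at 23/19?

Continued minus principal equals (-(4/39)*sqrt(2014)) + ((4/13)*pi)*i.

The rational part is single-valued and drops out of the difference; each branch term changes only by its own monodromy.
(-1/13)*log(1 - η/(-11/9)): each positive loop around -11/9 adds 2*pi*i to the log, so winding -2 contributes (-1/13)*(-2)*2*pi*i = (4/13)*pi*i.
(19/13)*sqrt(1 - η/(-9/11)): winding -1 is odd, the square root flips sign, contributing -2*(19/13)*sqrt(1 - (23/19)/(-9/11)) = -2*(19/13)*sqrt(424/171) = -(4/39)*sqrt(2014).
Summing the contributions at η = 23/19 gives (-(4/39)*sqrt(2014)) + ((4/13)*pi)*i.


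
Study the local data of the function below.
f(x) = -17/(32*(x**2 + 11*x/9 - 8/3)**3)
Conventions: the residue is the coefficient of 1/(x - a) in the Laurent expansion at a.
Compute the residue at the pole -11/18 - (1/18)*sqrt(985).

The factor x**2 + 11*x/9 - 8/3 splits as (x - a)(x - a') with a = -11/18 - (1/18)*sqrt(985), a' = -11/18 + (1/18)*sqrt(985). At the order-3 pole a set g(x) = (x - a)^3*f(x) = [-17/32] / (x - a')^3.
Order-3 pole: residue = g''(a)/2; g''(-11/18 - (1/18)*sqrt(985)) = (3011499/7645373000)*sqrt(985), so the residue is (3011499/15290746000)*sqrt(985).

The residue is (3011499/15290746000)*sqrt(985).


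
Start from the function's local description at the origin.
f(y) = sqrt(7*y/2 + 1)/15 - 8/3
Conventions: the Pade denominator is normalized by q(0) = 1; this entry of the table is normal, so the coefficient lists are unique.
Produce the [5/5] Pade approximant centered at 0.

The Pade approximant has numerator coefficients [-13/5, -2443/120, -13181/240, -151263/2560, -261709/12288, -487403/491520]; denominator coefficients [1, 63/8, 343/16, 12005/512, 36015/4096, 16807/32768].

Taylor coefficients needed (expand at 0): a_0 = -13/5, a_1 = 7/60, a_2 = -49/480, a_3 = 343/1920, a_4 = -2401/6144, a_5 = 117649/122880, a_6 = -823543/327680, a_7 = 9058973/1310720, a_8 = -824366543/41943040, a_9 = 5770565801/100663296, a_10 = -686697330319/4026531840.
Write the denominator as Q(y) = 1 + q1*y + q2*y^2 + q3*y^3 + q4*y^4 + q5*y^5. Requiring Q*f - P = O(y^11) with deg P <= 5 kills the coefficients of y^6..y^10 in Q*f:
  y^6: a_6 + q1*a_5 + q2*a_4 + q3*a_3 + q4*a_2 + q5*a_1 = 0, i.e. -823543/327680 + (117649/122880)*q1 + (-2401/6144)*q2 + (343/1920)*q3 + (-49/480)*q4 + (7/60)*q5 = 0.
  y^7: a_7 + q1*a_6 + q2*a_5 + q3*a_4 + q4*a_3 + q5*a_2 = 0, i.e. 9058973/1310720 + (-823543/327680)*q1 + (117649/122880)*q2 + (-2401/6144)*q3 + (343/1920)*q4 + (-49/480)*q5 = 0.
  y^8: a_8 + q1*a_7 + q2*a_6 + q3*a_5 + q4*a_4 + q5*a_3 = 0, i.e. -824366543/41943040 + (9058973/1310720)*q1 + (-823543/327680)*q2 + (117649/122880)*q3 + (-2401/6144)*q4 + (343/1920)*q5 = 0.
  y^9: a_9 + q1*a_8 + q2*a_7 + q3*a_6 + q4*a_5 + q5*a_4 = 0, i.e. 5770565801/100663296 + (-824366543/41943040)*q1 + (9058973/1310720)*q2 + (-823543/327680)*q3 + (117649/122880)*q4 + (-2401/6144)*q5 = 0.
  y^10: a_10 + q1*a_9 + q2*a_8 + q3*a_7 + q4*a_6 + q5*a_5 = 0, i.e. -686697330319/4026531840 + (5770565801/100663296)*q1 + (-824366543/41943040)*q2 + (9058973/1310720)*q3 + (-823543/327680)*q4 + (117649/122880)*q5 = 0.
Solving this linear system: q1 = 63/8, q2 = 343/16, q3 = 12005/512, q4 = 36015/4096, q5 = 16807/32768.
The numerator is Q*f truncated at degree 5: P0 = a_0 = -13/5; P1 = a_1 + q1*a_0 = -2443/120; P2 = a_2 + q1*a_1 + q2*a_0 = -13181/240; P3 = a_3 + q1*a_2 + q2*a_1 + q3*a_0 = -151263/2560; P4 = a_4 + q1*a_3 + q2*a_2 + q3*a_1 + q4*a_0 = -261709/12288; P5 = a_5 + q1*a_4 + q2*a_3 + q3*a_2 + q4*a_1 + q5*a_0 = -487403/491520.


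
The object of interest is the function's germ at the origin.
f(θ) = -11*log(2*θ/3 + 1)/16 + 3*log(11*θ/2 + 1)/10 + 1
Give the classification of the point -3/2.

The point is a logarithmic branch point.

The term (-11/16)*log(1 - θ/(-3/2)) has argument 1 - -3/2/(-3/2) = 0 at -3/2: a logarithmic (infinitely-sheeted) branch point; the remaining terms are analytic or single-valued there.


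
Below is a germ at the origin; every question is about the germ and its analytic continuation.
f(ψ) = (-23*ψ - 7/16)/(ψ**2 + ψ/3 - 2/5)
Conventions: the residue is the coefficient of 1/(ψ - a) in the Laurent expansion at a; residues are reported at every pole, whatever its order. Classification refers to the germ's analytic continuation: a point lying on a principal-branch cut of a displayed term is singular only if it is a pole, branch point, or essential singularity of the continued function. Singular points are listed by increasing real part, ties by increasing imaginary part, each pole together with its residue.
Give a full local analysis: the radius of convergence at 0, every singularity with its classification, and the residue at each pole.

Radius of convergence at 0: -1/6 + (1/30)*sqrt(385).
At -1/6 - (1/30)*sqrt(385): a pole of order 1; residue -23/2 - (163/1232)*sqrt(385).
At -1/6 + (1/30)*sqrt(385): a pole of order 1; residue -23/2 + (163/1232)*sqrt(385).

Denominator factor (ψ**2 + ψ/3 - 2/5): discriminant 77/45, real irrational roots -1/6 + (1/30)*sqrt(385) and -1/6 - (1/30)*sqrt(385); poles of order 1, moduli -1/6 + (1/30)*sqrt(385) and 1/6 + (1/30)*sqrt(385).
The radius of convergence is the smallest modulus among the singular points: -1/6 + (1/30)*sqrt(385).
The factor ψ**2 + ψ/3 - 2/5 splits as (ψ - a)(ψ - a') with a = -1/6 - (1/30)*sqrt(385), a' = -1/6 + (1/30)*sqrt(385). At the order-1 pole a set g(ψ) = (ψ - a)*f(ψ) = [-23*ψ - 7/16] / (ψ - a').
Simple pole: residue = g(a) at a = -1/6 - (1/30)*sqrt(385), which is -23/2 - (163/1232)*sqrt(385).
The factor ψ**2 + ψ/3 - 2/5 splits as (ψ - a)(ψ - a') with a = -1/6 + (1/30)*sqrt(385), a' = -1/6 - (1/30)*sqrt(385). At the order-1 pole a set g(ψ) = (ψ - a)*f(ψ) = [-23*ψ - 7/16] / (ψ - a').
Simple pole: residue = g(a) at a = -1/6 + (1/30)*sqrt(385), which is -23/2 + (163/1232)*sqrt(385).
List the singular points by increasing real part (a conjugate pair: the negative imaginary part first).


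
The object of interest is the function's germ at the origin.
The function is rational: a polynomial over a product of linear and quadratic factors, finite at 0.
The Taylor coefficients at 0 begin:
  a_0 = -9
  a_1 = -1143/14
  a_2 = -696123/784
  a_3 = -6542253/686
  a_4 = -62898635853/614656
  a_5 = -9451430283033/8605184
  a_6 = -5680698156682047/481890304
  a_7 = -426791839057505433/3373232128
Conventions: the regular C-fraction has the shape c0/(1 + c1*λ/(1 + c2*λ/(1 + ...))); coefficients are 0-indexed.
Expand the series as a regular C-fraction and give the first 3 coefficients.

The regular C-fraction coefficients are [-9, -127/14, -1833/1016].

Taylor coefficients (read off): a_0 = -9, a_1 = -1143/14, a_2 = -696123/784.
c0 = a_0 = -9. Peel one level at a time: if S = 1 + c*λ/S' with S'(0) = 1, then c is the λ-coefficient of S and S' = c*λ/(S - 1).
S_1 = c0/f = 1 + (-127/14)*λ + (-1833/112)*λ^2 + ...; c1 = -127/14.
S_2 = c1*λ/(S_1 - 1) = 1 + (-1833/1016)*λ + ...; c2 = -1833/1016.


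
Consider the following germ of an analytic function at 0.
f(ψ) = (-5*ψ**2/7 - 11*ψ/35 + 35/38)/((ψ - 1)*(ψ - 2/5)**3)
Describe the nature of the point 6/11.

The point is a regular point.

Denominator factors: ψ - 1 = -5/11 at ψ = 6/11; ψ - 2/5 = 8/55 at ψ = 6/11 — none vanishes.
So the germ continues analytically to 6/11.


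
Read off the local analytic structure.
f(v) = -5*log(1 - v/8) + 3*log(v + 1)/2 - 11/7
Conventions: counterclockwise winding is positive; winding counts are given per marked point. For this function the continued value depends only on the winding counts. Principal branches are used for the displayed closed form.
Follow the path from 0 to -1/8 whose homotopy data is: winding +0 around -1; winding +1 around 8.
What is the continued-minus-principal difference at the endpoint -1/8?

The rational part is single-valued and drops out of the difference; each branch term changes only by its own monodromy.
(-5)*log(1 - v/(8)): each positive loop around 8 adds 2*pi*i to the log, so winding +1 contributes (-5)*(1)*2*pi*i = -(10)*pi*i.
(3/2)*log(1 - v/(-1)): winding 0 around -1, so this term returns to its principal value, contribution 0.
Summing the contributions at v = -1/8 gives -(10)*pi*i.

Continued minus principal equals -(10)*pi*i.
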